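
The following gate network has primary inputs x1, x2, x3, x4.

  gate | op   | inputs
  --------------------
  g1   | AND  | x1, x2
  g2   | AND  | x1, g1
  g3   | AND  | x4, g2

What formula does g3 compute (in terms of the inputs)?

x4 AND (x1 AND (x1 AND x2))

g1 = x1 AND x2
g2 = x1 AND g1 = x1 AND (x1 AND x2)
g3 = x4 AND g2 = x4 AND (x1 AND (x1 AND x2))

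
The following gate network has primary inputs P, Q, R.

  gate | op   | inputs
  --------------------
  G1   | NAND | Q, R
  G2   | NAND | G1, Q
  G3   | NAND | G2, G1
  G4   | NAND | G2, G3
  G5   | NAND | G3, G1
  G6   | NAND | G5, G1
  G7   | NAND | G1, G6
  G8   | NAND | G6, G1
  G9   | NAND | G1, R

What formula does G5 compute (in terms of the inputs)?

(((Q NAND R) NAND Q) NAND (Q NAND R)) NAND (Q NAND R)

G1 = Q NAND R
G2 = G1 NAND Q = (Q NAND R) NAND Q
G3 = G2 NAND G1 = ((Q NAND R) NAND Q) NAND (Q NAND R)
G5 = G3 NAND G1 = (((Q NAND R) NAND Q) NAND (Q NAND R)) NAND (Q NAND R)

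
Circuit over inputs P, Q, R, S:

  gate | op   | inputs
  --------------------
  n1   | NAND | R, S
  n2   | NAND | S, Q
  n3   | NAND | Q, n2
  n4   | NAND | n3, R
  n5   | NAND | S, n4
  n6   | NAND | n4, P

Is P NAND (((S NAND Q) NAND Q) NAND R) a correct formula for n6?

Yes

n2 = S NAND Q
n3 = Q NAND n2 = Q NAND (S NAND Q)
n4 = n3 NAND R = (Q NAND (S NAND Q)) NAND R
n6 = n4 NAND P = ((Q NAND (S NAND Q)) NAND R) NAND P
At P=1, Q=0, R=0, S=0: circuit gives 0, formula gives 0.
At P=0, Q=0, R=0, S=0: circuit gives 1, formula gives 1.
Agrees on all 16 inputs.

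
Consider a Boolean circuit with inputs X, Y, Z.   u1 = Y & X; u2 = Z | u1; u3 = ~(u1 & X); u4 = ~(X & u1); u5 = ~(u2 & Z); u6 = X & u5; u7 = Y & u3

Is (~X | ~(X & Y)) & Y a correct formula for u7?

Yes

u1 = Y & X
u3 = ~(u1 & X) = ~((Y & X) & X)
u7 = Y & u3 = Y & (~((Y & X) & X))
At X=0, Y=0, Z=0: circuit gives 0, formula gives 0.
At X=0, Y=1, Z=0: circuit gives 1, formula gives 1.
Agrees on all 8 inputs.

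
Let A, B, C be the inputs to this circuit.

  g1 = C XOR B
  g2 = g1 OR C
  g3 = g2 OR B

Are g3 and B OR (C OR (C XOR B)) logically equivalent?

g1 = C XOR B
g2 = g1 OR C = (C XOR B) OR C
g3 = g2 OR B = ((C XOR B) OR C) OR B
At A=0, B=0, C=0: circuit gives 0, formula gives 0.
At A=0, B=0, C=1: circuit gives 1, formula gives 1.
Agrees on all 8 inputs.

Yes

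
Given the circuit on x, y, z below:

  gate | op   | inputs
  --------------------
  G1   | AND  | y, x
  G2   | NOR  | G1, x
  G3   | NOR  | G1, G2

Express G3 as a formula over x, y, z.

G1 = y AND x
G2 = G1 NOR x = (y AND x) NOR x
G3 = G1 NOR G2 = (y AND x) NOR ((y AND x) NOR x)

(y AND x) NOR ((y AND x) NOR x)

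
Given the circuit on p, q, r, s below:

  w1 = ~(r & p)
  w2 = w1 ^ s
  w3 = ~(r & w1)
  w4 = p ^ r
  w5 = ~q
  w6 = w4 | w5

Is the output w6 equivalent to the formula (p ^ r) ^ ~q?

No

w4 = p ^ r
w5 = ~q
w6 = w4 | w5 = (p ^ r) | ~q
At p=0, q=0, r=1, s=0: circuit gives 1, formula gives 0.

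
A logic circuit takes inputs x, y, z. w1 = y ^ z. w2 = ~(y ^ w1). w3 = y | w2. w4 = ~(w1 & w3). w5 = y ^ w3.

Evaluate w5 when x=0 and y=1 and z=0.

w1 = 1 ^ 0 = 1
w2 = ~(1 ^ 1) = 1
w3 = 1 | 1 = 1
w5 = 1 ^ 1 = 0

0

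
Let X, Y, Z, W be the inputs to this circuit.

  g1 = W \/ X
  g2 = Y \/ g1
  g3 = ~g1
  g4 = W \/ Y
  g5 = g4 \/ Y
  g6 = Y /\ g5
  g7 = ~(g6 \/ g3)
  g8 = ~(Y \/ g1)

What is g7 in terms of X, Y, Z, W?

g1 = W \/ X
g3 = ~g1 = ~(W \/ X)
g4 = W \/ Y
g5 = g4 \/ Y = (W \/ Y) \/ Y
g6 = Y /\ g5 = Y /\ ((W \/ Y) \/ Y)
g7 = ~(g6 \/ g3) = ~((Y /\ ((W \/ Y) \/ Y)) \/ ~(W \/ X))

~((Y /\ ((W \/ Y) \/ Y)) \/ ~(W \/ X))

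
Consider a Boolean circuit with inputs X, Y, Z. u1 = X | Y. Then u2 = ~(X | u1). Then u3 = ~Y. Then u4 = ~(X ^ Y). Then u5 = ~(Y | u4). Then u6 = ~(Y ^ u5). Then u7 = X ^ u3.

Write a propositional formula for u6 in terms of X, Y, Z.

u4 = ~(X ^ Y)
u5 = ~(Y | u4) = ~(Y | (~(X ^ Y)))
u6 = ~(Y ^ u5) = ~(Y ^ (~(Y | (~(X ^ Y)))))

~(Y ^ (~(Y | (~(X ^ Y)))))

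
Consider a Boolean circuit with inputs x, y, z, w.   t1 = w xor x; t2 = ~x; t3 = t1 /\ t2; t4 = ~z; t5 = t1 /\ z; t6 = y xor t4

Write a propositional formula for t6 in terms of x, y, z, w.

y xor ~z

t4 = ~z
t6 = y xor t4 = y xor ~z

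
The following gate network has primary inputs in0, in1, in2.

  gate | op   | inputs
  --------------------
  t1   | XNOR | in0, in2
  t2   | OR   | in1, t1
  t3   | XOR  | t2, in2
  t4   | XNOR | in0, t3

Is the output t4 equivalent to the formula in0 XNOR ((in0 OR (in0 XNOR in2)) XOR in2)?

t1 = in0 XNOR in2
t2 = in1 OR t1 = in1 OR (in0 XNOR in2)
t3 = t2 XOR in2 = (in1 OR (in0 XNOR in2)) XOR in2
t4 = in0 XNOR t3 = in0 XNOR ((in1 OR (in0 XNOR in2)) XOR in2)
At in0=0, in1=1, in2=1: circuit gives 1, formula gives 0.

No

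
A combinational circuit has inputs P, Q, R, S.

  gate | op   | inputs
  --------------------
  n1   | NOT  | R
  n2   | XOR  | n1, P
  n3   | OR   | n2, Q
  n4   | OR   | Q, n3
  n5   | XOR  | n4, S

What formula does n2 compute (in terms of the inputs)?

n1 = NOT R
n2 = n1 XOR P = NOT R XOR P

NOT R XOR P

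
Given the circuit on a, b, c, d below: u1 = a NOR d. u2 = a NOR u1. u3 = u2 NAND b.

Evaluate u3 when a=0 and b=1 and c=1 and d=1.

0

u1 = 0 NOR 1 = 0
u2 = 0 NOR 0 = 1
u3 = 1 NAND 1 = 0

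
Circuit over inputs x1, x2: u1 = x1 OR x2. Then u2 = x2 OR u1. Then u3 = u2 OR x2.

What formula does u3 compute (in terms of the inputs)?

u1 = x1 OR x2
u2 = x2 OR u1 = x2 OR (x1 OR x2)
u3 = u2 OR x2 = (x2 OR (x1 OR x2)) OR x2

(x2 OR (x1 OR x2)) OR x2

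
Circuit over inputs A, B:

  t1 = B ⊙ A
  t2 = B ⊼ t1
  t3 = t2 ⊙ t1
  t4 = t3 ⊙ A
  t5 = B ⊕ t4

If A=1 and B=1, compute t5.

t1 = 1 ⊙ 1 = 1
t2 = 1 ⊼ 1 = 0
t3 = 0 ⊙ 1 = 0
t4 = 0 ⊙ 1 = 0
t5 = 1 ⊕ 0 = 1

1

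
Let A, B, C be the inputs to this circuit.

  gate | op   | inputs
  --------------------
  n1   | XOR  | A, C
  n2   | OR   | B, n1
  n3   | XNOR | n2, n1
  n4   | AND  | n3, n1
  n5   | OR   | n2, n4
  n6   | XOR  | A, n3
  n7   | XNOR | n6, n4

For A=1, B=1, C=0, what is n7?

n1 = 1 XOR 0 = 1
n2 = 1 OR 1 = 1
n3 = 1 XNOR 1 = 1
n4 = 1 AND 1 = 1
n6 = 1 XOR 1 = 0
n7 = 0 XNOR 1 = 0

0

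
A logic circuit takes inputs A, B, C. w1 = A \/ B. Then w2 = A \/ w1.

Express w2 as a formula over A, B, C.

w1 = A \/ B
w2 = A \/ w1 = A \/ (A \/ B)

A \/ (A \/ B)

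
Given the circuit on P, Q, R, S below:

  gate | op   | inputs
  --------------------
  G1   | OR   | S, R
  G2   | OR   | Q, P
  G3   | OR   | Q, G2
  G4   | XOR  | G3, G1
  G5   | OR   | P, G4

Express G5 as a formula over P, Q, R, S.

P OR ((Q OR (Q OR P)) XOR (S OR R))

G1 = S OR R
G2 = Q OR P
G3 = Q OR G2 = Q OR (Q OR P)
G4 = G3 XOR G1 = (Q OR (Q OR P)) XOR (S OR R)
G5 = P OR G4 = P OR ((Q OR (Q OR P)) XOR (S OR R))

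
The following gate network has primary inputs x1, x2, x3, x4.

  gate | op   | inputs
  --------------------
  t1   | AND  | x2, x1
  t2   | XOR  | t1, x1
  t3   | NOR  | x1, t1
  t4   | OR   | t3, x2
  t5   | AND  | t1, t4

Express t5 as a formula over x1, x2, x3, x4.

t1 = x2 AND x1
t3 = x1 NOR t1 = x1 NOR (x2 AND x1)
t4 = t3 OR x2 = (x1 NOR (x2 AND x1)) OR x2
t5 = t1 AND t4 = (x2 AND x1) AND ((x1 NOR (x2 AND x1)) OR x2)

(x2 AND x1) AND ((x1 NOR (x2 AND x1)) OR x2)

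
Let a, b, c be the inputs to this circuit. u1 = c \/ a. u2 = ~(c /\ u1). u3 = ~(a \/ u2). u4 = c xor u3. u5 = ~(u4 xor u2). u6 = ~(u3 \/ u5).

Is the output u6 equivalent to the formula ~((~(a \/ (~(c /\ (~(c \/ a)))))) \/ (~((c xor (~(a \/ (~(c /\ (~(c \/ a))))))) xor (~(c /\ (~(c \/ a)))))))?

No

u1 = c \/ a
u2 = ~(c /\ u1) = ~(c /\ (c \/ a))
u3 = ~(a \/ u2) = ~(a \/ (~(c /\ (c \/ a))))
u4 = c xor u3 = c xor (~(a \/ (~(c /\ (c \/ a)))))
u5 = ~(u4 xor u2) = ~((c xor (~(a \/ (~(c /\ (c \/ a)))))) xor (~(c /\ (c \/ a))))
u6 = ~(u3 \/ u5) = ~((~(a \/ (~(c /\ (c \/ a))))) \/ (~((c xor (~(a \/ (~(c /\ (c \/ a)))))) xor (~(c /\ (c \/ a))))))
At a=1, b=0, c=1: circuit gives 1, formula gives 0.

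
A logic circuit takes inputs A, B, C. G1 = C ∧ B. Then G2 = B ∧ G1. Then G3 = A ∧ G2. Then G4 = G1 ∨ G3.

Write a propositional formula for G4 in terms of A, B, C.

G1 = C ∧ B
G2 = B ∧ G1 = B ∧ (C ∧ B)
G3 = A ∧ G2 = A ∧ (B ∧ (C ∧ B))
G4 = G1 ∨ G3 = (C ∧ B) ∨ (A ∧ (B ∧ (C ∧ B)))

(C ∧ B) ∨ (A ∧ (B ∧ (C ∧ B)))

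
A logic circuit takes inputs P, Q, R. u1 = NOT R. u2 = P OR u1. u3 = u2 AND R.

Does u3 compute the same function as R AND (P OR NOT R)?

Yes

u1 = NOT R
u2 = P OR u1 = P OR NOT R
u3 = u2 AND R = (P OR NOT R) AND R
At P=0, Q=0, R=0: circuit gives 0, formula gives 0.
At P=1, Q=0, R=1: circuit gives 1, formula gives 1.
Agrees on all 8 inputs.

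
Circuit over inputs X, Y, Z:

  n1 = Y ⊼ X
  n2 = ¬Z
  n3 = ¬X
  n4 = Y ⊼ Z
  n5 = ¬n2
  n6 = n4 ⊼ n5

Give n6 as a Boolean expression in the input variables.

n2 = ¬Z
n4 = Y ⊼ Z
n5 = ¬n2 = ¬¬Z
n6 = n4 ⊼ n5 = (Y ⊼ Z) ⊼ ¬¬Z

(Y ⊼ Z) ⊼ ¬¬Z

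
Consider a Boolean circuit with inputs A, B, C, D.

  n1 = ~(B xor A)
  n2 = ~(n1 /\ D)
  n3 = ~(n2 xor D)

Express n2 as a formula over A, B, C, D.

~((~(B xor A)) /\ D)

n1 = ~(B xor A)
n2 = ~(n1 /\ D) = ~((~(B xor A)) /\ D)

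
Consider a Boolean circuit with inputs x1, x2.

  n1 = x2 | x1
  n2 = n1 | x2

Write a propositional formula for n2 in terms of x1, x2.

n1 = x2 | x1
n2 = n1 | x2 = (x2 | x1) | x2

(x2 | x1) | x2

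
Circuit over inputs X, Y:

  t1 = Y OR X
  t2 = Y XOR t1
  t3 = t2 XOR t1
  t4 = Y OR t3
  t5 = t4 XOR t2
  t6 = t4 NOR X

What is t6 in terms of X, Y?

(Y OR ((Y XOR (Y OR X)) XOR (Y OR X))) NOR X

t1 = Y OR X
t2 = Y XOR t1 = Y XOR (Y OR X)
t3 = t2 XOR t1 = (Y XOR (Y OR X)) XOR (Y OR X)
t4 = Y OR t3 = Y OR ((Y XOR (Y OR X)) XOR (Y OR X))
t6 = t4 NOR X = (Y OR ((Y XOR (Y OR X)) XOR (Y OR X))) NOR X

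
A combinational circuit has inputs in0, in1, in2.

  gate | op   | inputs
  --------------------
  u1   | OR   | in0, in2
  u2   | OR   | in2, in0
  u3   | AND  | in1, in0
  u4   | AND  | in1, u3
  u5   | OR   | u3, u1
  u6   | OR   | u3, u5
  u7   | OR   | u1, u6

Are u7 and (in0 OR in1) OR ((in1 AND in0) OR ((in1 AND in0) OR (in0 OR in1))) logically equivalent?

No

u1 = in0 OR in2
u3 = in1 AND in0
u5 = u3 OR u1 = (in1 AND in0) OR (in0 OR in2)
u6 = u3 OR u5 = (in1 AND in0) OR ((in1 AND in0) OR (in0 OR in2))
u7 = u1 OR u6 = (in0 OR in2) OR ((in1 AND in0) OR ((in1 AND in0) OR (in0 OR in2)))
At in0=0, in1=0, in2=1: circuit gives 1, formula gives 0.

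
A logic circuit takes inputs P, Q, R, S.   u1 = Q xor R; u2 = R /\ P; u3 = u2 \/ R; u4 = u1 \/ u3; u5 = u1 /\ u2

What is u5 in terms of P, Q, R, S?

(Q xor R) /\ (R /\ P)

u1 = Q xor R
u2 = R /\ P
u5 = u1 /\ u2 = (Q xor R) /\ (R /\ P)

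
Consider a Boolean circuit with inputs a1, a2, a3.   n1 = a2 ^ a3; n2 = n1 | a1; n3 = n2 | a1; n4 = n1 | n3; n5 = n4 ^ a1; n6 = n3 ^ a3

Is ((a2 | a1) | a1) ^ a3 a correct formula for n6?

n1 = a2 ^ a3
n2 = n1 | a1 = (a2 ^ a3) | a1
n3 = n2 | a1 = ((a2 ^ a3) | a1) | a1
n6 = n3 ^ a3 = (((a2 ^ a3) | a1) | a1) ^ a3
At a1=0, a2=0, a3=1: circuit gives 0, formula gives 1.

No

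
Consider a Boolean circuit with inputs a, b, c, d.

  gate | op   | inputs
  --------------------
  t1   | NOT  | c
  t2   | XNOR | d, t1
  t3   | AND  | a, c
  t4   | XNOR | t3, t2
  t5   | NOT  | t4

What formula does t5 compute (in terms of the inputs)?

t1 = NOT c
t2 = d XNOR t1 = d XNOR NOT c
t3 = a AND c
t4 = t3 XNOR t2 = (a AND c) XNOR (d XNOR NOT c)
t5 = NOT t4 = NOT ((a AND c) XNOR (d XNOR NOT c))

NOT ((a AND c) XNOR (d XNOR NOT c))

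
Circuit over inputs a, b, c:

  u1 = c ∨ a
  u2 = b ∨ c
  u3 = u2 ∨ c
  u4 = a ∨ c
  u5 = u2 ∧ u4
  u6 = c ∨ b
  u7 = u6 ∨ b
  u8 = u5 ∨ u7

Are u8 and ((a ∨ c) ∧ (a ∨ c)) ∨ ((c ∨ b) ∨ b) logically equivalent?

u2 = b ∨ c
u4 = a ∨ c
u5 = u2 ∧ u4 = (b ∨ c) ∧ (a ∨ c)
u6 = c ∨ b
u7 = u6 ∨ b = (c ∨ b) ∨ b
u8 = u5 ∨ u7 = ((b ∨ c) ∧ (a ∨ c)) ∨ ((c ∨ b) ∨ b)
At a=1, b=0, c=0: circuit gives 0, formula gives 1.

No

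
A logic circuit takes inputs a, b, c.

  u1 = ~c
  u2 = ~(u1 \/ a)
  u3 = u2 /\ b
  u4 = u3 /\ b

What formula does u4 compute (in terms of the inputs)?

((~(~c \/ a)) /\ b) /\ b

u1 = ~c
u2 = ~(u1 \/ a) = ~(~c \/ a)
u3 = u2 /\ b = (~(~c \/ a)) /\ b
u4 = u3 /\ b = ((~(~c \/ a)) /\ b) /\ b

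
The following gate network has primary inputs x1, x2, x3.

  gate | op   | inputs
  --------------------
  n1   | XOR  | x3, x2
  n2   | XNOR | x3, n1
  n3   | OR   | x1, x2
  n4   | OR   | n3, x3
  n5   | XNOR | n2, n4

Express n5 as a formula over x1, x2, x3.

(x3 XNOR (x3 XOR x2)) XNOR ((x1 OR x2) OR x3)

n1 = x3 XOR x2
n2 = x3 XNOR n1 = x3 XNOR (x3 XOR x2)
n3 = x1 OR x2
n4 = n3 OR x3 = (x1 OR x2) OR x3
n5 = n2 XNOR n4 = (x3 XNOR (x3 XOR x2)) XNOR ((x1 OR x2) OR x3)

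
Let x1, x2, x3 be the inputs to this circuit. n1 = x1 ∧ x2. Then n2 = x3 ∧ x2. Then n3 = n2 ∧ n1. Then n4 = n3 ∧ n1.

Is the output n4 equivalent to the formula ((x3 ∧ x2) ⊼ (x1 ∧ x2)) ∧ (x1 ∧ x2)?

n1 = x1 ∧ x2
n2 = x3 ∧ x2
n3 = n2 ∧ n1 = (x3 ∧ x2) ∧ (x1 ∧ x2)
n4 = n3 ∧ n1 = ((x3 ∧ x2) ∧ (x1 ∧ x2)) ∧ (x1 ∧ x2)
At x1=1, x2=1, x3=0: circuit gives 0, formula gives 1.

No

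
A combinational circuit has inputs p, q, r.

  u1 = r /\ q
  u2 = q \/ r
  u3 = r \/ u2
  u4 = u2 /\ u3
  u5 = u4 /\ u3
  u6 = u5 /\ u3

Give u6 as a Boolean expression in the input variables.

u2 = q \/ r
u3 = r \/ u2 = r \/ (q \/ r)
u4 = u2 /\ u3 = (q \/ r) /\ (r \/ (q \/ r))
u5 = u4 /\ u3 = ((q \/ r) /\ (r \/ (q \/ r))) /\ (r \/ (q \/ r))
u6 = u5 /\ u3 = (((q \/ r) /\ (r \/ (q \/ r))) /\ (r \/ (q \/ r))) /\ (r \/ (q \/ r))

(((q \/ r) /\ (r \/ (q \/ r))) /\ (r \/ (q \/ r))) /\ (r \/ (q \/ r))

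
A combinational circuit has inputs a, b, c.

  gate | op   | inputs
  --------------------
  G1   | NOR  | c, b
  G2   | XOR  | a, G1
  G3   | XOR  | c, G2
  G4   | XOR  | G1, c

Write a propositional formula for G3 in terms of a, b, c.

c XOR (a XOR (c NOR b))

G1 = c NOR b
G2 = a XOR G1 = a XOR (c NOR b)
G3 = c XOR G2 = c XOR (a XOR (c NOR b))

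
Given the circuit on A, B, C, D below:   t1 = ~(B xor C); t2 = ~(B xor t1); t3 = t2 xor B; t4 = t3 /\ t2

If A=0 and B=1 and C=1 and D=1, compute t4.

0

t1 = ~(1 xor 1) = 1
t2 = ~(1 xor 1) = 1
t3 = 1 xor 1 = 0
t4 = 0 /\ 1 = 0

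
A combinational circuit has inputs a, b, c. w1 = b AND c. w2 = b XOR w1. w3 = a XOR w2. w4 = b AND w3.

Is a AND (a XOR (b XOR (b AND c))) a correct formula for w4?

w1 = b AND c
w2 = b XOR w1 = b XOR (b AND c)
w3 = a XOR w2 = a XOR (b XOR (b AND c))
w4 = b AND w3 = b AND (a XOR (b XOR (b AND c)))
At a=0, b=1, c=0: circuit gives 1, formula gives 0.

No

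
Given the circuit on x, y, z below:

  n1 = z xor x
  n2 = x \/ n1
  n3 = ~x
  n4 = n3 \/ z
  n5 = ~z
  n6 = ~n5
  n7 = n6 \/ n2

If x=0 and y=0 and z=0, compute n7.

n1 = 0 xor 0 = 0
n2 = 0 \/ 0 = 0
n5 = ~0 = 1
n6 = ~1 = 0
n7 = 0 \/ 0 = 0

0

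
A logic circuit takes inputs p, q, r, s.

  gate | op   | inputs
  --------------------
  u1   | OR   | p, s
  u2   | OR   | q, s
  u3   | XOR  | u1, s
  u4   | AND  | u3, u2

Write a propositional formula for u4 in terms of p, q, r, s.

((p OR s) XOR s) AND (q OR s)

u1 = p OR s
u2 = q OR s
u3 = u1 XOR s = (p OR s) XOR s
u4 = u3 AND u2 = ((p OR s) XOR s) AND (q OR s)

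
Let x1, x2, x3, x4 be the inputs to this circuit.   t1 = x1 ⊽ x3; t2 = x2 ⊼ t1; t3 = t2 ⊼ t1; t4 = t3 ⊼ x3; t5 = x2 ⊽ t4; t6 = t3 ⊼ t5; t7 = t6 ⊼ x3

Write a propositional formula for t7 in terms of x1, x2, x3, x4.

(((x2 ⊼ (x1 ⊽ x3)) ⊼ (x1 ⊽ x3)) ⊼ (x2 ⊽ (((x2 ⊼ (x1 ⊽ x3)) ⊼ (x1 ⊽ x3)) ⊼ x3))) ⊼ x3

t1 = x1 ⊽ x3
t2 = x2 ⊼ t1 = x2 ⊼ (x1 ⊽ x3)
t3 = t2 ⊼ t1 = (x2 ⊼ (x1 ⊽ x3)) ⊼ (x1 ⊽ x3)
t4 = t3 ⊼ x3 = ((x2 ⊼ (x1 ⊽ x3)) ⊼ (x1 ⊽ x3)) ⊼ x3
t5 = x2 ⊽ t4 = x2 ⊽ (((x2 ⊼ (x1 ⊽ x3)) ⊼ (x1 ⊽ x3)) ⊼ x3)
t6 = t3 ⊼ t5 = ((x2 ⊼ (x1 ⊽ x3)) ⊼ (x1 ⊽ x3)) ⊼ (x2 ⊽ (((x2 ⊼ (x1 ⊽ x3)) ⊼ (x1 ⊽ x3)) ⊼ x3))
t7 = t6 ⊼ x3 = (((x2 ⊼ (x1 ⊽ x3)) ⊼ (x1 ⊽ x3)) ⊼ (x2 ⊽ (((x2 ⊼ (x1 ⊽ x3)) ⊼ (x1 ⊽ x3)) ⊼ x3))) ⊼ x3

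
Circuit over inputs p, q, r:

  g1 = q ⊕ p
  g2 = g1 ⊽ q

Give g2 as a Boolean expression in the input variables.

(q ⊕ p) ⊽ q

g1 = q ⊕ p
g2 = g1 ⊽ q = (q ⊕ p) ⊽ q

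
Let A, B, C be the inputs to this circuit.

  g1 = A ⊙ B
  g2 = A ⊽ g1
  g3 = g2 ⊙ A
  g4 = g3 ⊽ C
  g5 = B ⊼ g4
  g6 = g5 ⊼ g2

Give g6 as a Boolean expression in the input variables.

(B ⊼ (((A ⊽ (A ⊙ B)) ⊙ A) ⊽ C)) ⊼ (A ⊽ (A ⊙ B))

g1 = A ⊙ B
g2 = A ⊽ g1 = A ⊽ (A ⊙ B)
g3 = g2 ⊙ A = (A ⊽ (A ⊙ B)) ⊙ A
g4 = g3 ⊽ C = ((A ⊽ (A ⊙ B)) ⊙ A) ⊽ C
g5 = B ⊼ g4 = B ⊼ (((A ⊽ (A ⊙ B)) ⊙ A) ⊽ C)
g6 = g5 ⊼ g2 = (B ⊼ (((A ⊽ (A ⊙ B)) ⊙ A) ⊽ C)) ⊼ (A ⊽ (A ⊙ B))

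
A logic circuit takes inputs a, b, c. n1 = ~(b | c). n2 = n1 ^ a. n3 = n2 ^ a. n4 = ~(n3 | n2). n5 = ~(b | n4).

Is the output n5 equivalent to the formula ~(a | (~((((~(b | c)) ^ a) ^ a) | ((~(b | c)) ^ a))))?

n1 = ~(b | c)
n2 = n1 ^ a = (~(b | c)) ^ a
n3 = n2 ^ a = ((~(b | c)) ^ a) ^ a
n4 = ~(n3 | n2) = ~((((~(b | c)) ^ a) ^ a) | ((~(b | c)) ^ a))
n5 = ~(b | n4) = ~(b | (~((((~(b | c)) ^ a) ^ a) | ((~(b | c)) ^ a))))
At a=1, b=0, c=0: circuit gives 1, formula gives 0.

No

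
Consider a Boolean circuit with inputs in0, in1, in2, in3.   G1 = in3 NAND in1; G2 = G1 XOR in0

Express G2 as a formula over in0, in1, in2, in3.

(in3 NAND in1) XOR in0

G1 = in3 NAND in1
G2 = G1 XOR in0 = (in3 NAND in1) XOR in0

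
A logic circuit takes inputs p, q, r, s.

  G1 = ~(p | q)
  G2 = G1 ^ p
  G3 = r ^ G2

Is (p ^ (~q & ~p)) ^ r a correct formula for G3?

G1 = ~(p | q)
G2 = G1 ^ p = (~(p | q)) ^ p
G3 = r ^ G2 = r ^ ((~(p | q)) ^ p)
At p=0, q=0, r=1, s=0: circuit gives 0, formula gives 0.
At p=0, q=0, r=0, s=0: circuit gives 1, formula gives 1.
Agrees on all 16 inputs.

Yes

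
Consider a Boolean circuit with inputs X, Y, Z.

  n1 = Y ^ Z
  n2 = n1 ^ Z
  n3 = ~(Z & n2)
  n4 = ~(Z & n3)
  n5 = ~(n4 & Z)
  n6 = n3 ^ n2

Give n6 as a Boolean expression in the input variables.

(~(Z & ((Y ^ Z) ^ Z))) ^ ((Y ^ Z) ^ Z)

n1 = Y ^ Z
n2 = n1 ^ Z = (Y ^ Z) ^ Z
n3 = ~(Z & n2) = ~(Z & ((Y ^ Z) ^ Z))
n6 = n3 ^ n2 = (~(Z & ((Y ^ Z) ^ Z))) ^ ((Y ^ Z) ^ Z)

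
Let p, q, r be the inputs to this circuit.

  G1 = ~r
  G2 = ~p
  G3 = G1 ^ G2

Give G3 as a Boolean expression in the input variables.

~r ^ ~p

G1 = ~r
G2 = ~p
G3 = G1 ^ G2 = ~r ^ ~p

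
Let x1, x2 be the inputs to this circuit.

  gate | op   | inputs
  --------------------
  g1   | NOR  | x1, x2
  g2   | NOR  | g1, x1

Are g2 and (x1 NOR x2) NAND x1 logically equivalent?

No

g1 = x1 NOR x2
g2 = g1 NOR x1 = (x1 NOR x2) NOR x1
At x1=0, x2=0: circuit gives 0, formula gives 1.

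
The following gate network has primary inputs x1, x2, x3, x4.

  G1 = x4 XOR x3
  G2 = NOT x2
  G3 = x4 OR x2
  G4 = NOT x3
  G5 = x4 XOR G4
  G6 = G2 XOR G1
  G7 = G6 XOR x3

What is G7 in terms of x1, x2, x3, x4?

(NOT x2 XOR (x4 XOR x3)) XOR x3

G1 = x4 XOR x3
G2 = NOT x2
G6 = G2 XOR G1 = NOT x2 XOR (x4 XOR x3)
G7 = G6 XOR x3 = (NOT x2 XOR (x4 XOR x3)) XOR x3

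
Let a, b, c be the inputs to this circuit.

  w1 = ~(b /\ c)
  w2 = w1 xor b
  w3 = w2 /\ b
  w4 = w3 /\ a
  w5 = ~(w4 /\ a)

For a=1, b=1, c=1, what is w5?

0

w1 = ~(1 /\ 1) = 0
w2 = 0 xor 1 = 1
w3 = 1 /\ 1 = 1
w4 = 1 /\ 1 = 1
w5 = ~(1 /\ 1) = 0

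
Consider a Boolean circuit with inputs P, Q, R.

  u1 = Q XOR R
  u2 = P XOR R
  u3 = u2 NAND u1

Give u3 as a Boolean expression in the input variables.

u1 = Q XOR R
u2 = P XOR R
u3 = u2 NAND u1 = (P XOR R) NAND (Q XOR R)

(P XOR R) NAND (Q XOR R)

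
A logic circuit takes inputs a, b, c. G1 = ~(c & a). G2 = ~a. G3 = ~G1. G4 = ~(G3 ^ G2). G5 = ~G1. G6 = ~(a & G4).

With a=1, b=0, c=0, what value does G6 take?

0

G1 = ~(0 & 1) = 1
G2 = ~1 = 0
G3 = ~1 = 0
G4 = ~(0 ^ 0) = 1
G6 = ~(1 & 1) = 0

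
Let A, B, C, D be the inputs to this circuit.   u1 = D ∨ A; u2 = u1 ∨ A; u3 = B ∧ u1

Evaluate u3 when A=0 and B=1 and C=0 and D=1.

u1 = 1 ∨ 0 = 1
u3 = 1 ∧ 1 = 1

1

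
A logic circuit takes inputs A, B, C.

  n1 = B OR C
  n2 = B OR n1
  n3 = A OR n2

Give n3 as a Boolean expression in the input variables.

n1 = B OR C
n2 = B OR n1 = B OR (B OR C)
n3 = A OR n2 = A OR (B OR (B OR C))

A OR (B OR (B OR C))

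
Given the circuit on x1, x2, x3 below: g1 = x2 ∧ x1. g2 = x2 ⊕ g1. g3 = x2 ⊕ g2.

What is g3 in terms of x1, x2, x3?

x2 ⊕ (x2 ⊕ (x2 ∧ x1))

g1 = x2 ∧ x1
g2 = x2 ⊕ g1 = x2 ⊕ (x2 ∧ x1)
g3 = x2 ⊕ g2 = x2 ⊕ (x2 ⊕ (x2 ∧ x1))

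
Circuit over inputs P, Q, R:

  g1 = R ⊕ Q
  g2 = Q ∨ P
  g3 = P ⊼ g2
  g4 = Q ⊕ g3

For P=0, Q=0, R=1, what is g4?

1

g2 = 0 ∨ 0 = 0
g3 = 0 ⊼ 0 = 1
g4 = 0 ⊕ 1 = 1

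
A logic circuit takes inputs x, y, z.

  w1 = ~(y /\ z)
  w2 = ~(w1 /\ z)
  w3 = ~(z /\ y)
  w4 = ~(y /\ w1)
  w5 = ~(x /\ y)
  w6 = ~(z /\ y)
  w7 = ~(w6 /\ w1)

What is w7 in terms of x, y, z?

w1 = ~(y /\ z)
w6 = ~(z /\ y)
w7 = ~(w6 /\ w1) = ~((~(z /\ y)) /\ (~(y /\ z)))

~((~(z /\ y)) /\ (~(y /\ z)))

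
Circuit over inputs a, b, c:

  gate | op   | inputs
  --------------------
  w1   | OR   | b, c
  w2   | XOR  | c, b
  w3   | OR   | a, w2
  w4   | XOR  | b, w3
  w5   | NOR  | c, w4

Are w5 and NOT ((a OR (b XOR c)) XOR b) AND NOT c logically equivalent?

w2 = c XOR b
w3 = a OR w2 = a OR (c XOR b)
w4 = b XOR w3 = b XOR (a OR (c XOR b))
w5 = c NOR w4 = c NOR (b XOR (a OR (c XOR b)))
At a=0, b=0, c=1: circuit gives 0, formula gives 0.
At a=0, b=0, c=0: circuit gives 1, formula gives 1.
Agrees on all 8 inputs.

Yes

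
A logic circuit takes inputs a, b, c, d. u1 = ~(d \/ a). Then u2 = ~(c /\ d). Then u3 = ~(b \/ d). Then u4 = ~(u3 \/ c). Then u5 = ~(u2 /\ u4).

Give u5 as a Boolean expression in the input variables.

~((~(c /\ d)) /\ (~((~(b \/ d)) \/ c)))

u2 = ~(c /\ d)
u3 = ~(b \/ d)
u4 = ~(u3 \/ c) = ~((~(b \/ d)) \/ c)
u5 = ~(u2 /\ u4) = ~((~(c /\ d)) /\ (~((~(b \/ d)) \/ c)))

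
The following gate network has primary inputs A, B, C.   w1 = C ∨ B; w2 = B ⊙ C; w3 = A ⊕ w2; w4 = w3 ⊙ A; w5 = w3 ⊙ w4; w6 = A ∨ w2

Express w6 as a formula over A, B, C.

w2 = B ⊙ C
w6 = A ∨ w2 = A ∨ (B ⊙ C)

A ∨ (B ⊙ C)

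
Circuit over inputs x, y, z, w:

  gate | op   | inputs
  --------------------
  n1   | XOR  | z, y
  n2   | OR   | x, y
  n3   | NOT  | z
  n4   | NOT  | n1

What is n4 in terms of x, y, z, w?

n1 = z XOR y
n4 = NOT n1 = NOT (z XOR y)

NOT (z XOR y)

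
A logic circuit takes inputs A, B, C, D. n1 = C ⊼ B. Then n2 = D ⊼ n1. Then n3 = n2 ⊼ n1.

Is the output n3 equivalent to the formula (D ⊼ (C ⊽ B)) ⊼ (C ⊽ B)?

n1 = C ⊼ B
n2 = D ⊼ n1 = D ⊼ (C ⊼ B)
n3 = n2 ⊼ n1 = (D ⊼ (C ⊼ B)) ⊼ (C ⊼ B)
At A=0, B=0, C=1, D=0: circuit gives 0, formula gives 1.

No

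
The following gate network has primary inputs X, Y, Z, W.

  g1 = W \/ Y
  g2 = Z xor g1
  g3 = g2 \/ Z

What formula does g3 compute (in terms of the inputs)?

(Z xor (W \/ Y)) \/ Z

g1 = W \/ Y
g2 = Z xor g1 = Z xor (W \/ Y)
g3 = g2 \/ Z = (Z xor (W \/ Y)) \/ Z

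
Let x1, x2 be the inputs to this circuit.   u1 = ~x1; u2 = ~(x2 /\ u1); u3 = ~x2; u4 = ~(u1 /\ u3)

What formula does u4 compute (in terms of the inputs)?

~(~x1 /\ ~x2)

u1 = ~x1
u3 = ~x2
u4 = ~(u1 /\ u3) = ~(~x1 /\ ~x2)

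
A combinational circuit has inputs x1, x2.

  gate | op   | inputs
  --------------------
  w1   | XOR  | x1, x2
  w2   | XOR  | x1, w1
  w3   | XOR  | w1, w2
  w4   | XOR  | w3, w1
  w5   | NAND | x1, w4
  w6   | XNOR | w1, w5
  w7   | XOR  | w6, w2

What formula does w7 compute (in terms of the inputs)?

((x1 XOR x2) XNOR (x1 NAND (((x1 XOR x2) XOR (x1 XOR (x1 XOR x2))) XOR (x1 XOR x2)))) XOR (x1 XOR (x1 XOR x2))

w1 = x1 XOR x2
w2 = x1 XOR w1 = x1 XOR (x1 XOR x2)
w3 = w1 XOR w2 = (x1 XOR x2) XOR (x1 XOR (x1 XOR x2))
w4 = w3 XOR w1 = ((x1 XOR x2) XOR (x1 XOR (x1 XOR x2))) XOR (x1 XOR x2)
w5 = x1 NAND w4 = x1 NAND (((x1 XOR x2) XOR (x1 XOR (x1 XOR x2))) XOR (x1 XOR x2))
w6 = w1 XNOR w5 = (x1 XOR x2) XNOR (x1 NAND (((x1 XOR x2) XOR (x1 XOR (x1 XOR x2))) XOR (x1 XOR x2)))
w7 = w6 XOR w2 = ((x1 XOR x2) XNOR (x1 NAND (((x1 XOR x2) XOR (x1 XOR (x1 XOR x2))) XOR (x1 XOR x2)))) XOR (x1 XOR (x1 XOR x2))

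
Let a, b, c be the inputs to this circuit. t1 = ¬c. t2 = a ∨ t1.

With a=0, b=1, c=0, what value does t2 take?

1

t1 = ¬0 = 1
t2 = 0 ∨ 1 = 1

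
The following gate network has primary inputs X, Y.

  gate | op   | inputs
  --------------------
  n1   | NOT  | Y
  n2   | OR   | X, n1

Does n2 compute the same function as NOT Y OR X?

n1 = NOT Y
n2 = X OR n1 = X OR NOT Y
At X=0, Y=1: circuit gives 0, formula gives 0.
At X=0, Y=0: circuit gives 1, formula gives 1.
Agrees on all 4 inputs.

Yes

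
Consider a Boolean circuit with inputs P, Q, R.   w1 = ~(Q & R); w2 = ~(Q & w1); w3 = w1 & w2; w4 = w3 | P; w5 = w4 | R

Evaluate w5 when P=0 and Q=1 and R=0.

w1 = ~(1 & 0) = 1
w2 = ~(1 & 1) = 0
w3 = 1 & 0 = 0
w4 = 0 | 0 = 0
w5 = 0 | 0 = 0

0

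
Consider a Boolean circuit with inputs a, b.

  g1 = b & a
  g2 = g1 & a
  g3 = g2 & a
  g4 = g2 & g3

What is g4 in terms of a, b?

((b & a) & a) & (((b & a) & a) & a)

g1 = b & a
g2 = g1 & a = (b & a) & a
g3 = g2 & a = ((b & a) & a) & a
g4 = g2 & g3 = ((b & a) & a) & (((b & a) & a) & a)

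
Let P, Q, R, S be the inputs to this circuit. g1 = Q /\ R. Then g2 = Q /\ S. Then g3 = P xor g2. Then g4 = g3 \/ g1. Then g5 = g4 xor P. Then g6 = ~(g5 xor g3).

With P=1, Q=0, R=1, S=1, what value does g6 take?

g1 = 0 /\ 1 = 0
g2 = 0 /\ 1 = 0
g3 = 1 xor 0 = 1
g4 = 1 \/ 0 = 1
g5 = 1 xor 1 = 0
g6 = ~(0 xor 1) = 0

0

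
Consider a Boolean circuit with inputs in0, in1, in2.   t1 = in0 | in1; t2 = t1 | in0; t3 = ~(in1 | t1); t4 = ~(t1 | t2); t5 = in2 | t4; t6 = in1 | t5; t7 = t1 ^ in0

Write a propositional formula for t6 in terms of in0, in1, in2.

in1 | (in2 | (~((in0 | in1) | ((in0 | in1) | in0))))

t1 = in0 | in1
t2 = t1 | in0 = (in0 | in1) | in0
t4 = ~(t1 | t2) = ~((in0 | in1) | ((in0 | in1) | in0))
t5 = in2 | t4 = in2 | (~((in0 | in1) | ((in0 | in1) | in0)))
t6 = in1 | t5 = in1 | (in2 | (~((in0 | in1) | ((in0 | in1) | in0))))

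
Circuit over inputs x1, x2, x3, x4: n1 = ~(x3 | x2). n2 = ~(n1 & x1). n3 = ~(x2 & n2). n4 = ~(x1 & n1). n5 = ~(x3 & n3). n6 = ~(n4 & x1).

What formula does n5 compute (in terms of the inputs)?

n1 = ~(x3 | x2)
n2 = ~(n1 & x1) = ~((~(x3 | x2)) & x1)
n3 = ~(x2 & n2) = ~(x2 & (~((~(x3 | x2)) & x1)))
n5 = ~(x3 & n3) = ~(x3 & (~(x2 & (~((~(x3 | x2)) & x1)))))

~(x3 & (~(x2 & (~((~(x3 | x2)) & x1)))))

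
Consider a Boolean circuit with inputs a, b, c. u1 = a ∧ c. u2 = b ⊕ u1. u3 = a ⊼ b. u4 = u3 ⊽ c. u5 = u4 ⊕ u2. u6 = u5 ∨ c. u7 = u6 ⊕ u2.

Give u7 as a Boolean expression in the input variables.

u1 = a ∧ c
u2 = b ⊕ u1 = b ⊕ (a ∧ c)
u3 = a ⊼ b
u4 = u3 ⊽ c = (a ⊼ b) ⊽ c
u5 = u4 ⊕ u2 = ((a ⊼ b) ⊽ c) ⊕ (b ⊕ (a ∧ c))
u6 = u5 ∨ c = (((a ⊼ b) ⊽ c) ⊕ (b ⊕ (a ∧ c))) ∨ c
u7 = u6 ⊕ u2 = ((((a ⊼ b) ⊽ c) ⊕ (b ⊕ (a ∧ c))) ∨ c) ⊕ (b ⊕ (a ∧ c))

((((a ⊼ b) ⊽ c) ⊕ (b ⊕ (a ∧ c))) ∨ c) ⊕ (b ⊕ (a ∧ c))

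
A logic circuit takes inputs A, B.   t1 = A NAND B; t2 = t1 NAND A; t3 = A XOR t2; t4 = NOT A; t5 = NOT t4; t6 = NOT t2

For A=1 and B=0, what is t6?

t1 = 1 NAND 0 = 1
t2 = 1 NAND 1 = 0
t6 = NOT 0 = 1

1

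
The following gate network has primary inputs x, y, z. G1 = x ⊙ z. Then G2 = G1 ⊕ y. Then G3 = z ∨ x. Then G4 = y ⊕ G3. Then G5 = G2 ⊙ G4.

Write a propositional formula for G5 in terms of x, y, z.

G1 = x ⊙ z
G2 = G1 ⊕ y = (x ⊙ z) ⊕ y
G3 = z ∨ x
G4 = y ⊕ G3 = y ⊕ (z ∨ x)
G5 = G2 ⊙ G4 = ((x ⊙ z) ⊕ y) ⊙ (y ⊕ (z ∨ x))

((x ⊙ z) ⊕ y) ⊙ (y ⊕ (z ∨ x))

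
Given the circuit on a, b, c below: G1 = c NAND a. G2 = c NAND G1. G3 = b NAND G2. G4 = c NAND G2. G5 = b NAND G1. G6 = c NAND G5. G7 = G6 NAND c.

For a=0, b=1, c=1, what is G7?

G1 = 1 NAND 0 = 1
G5 = 1 NAND 1 = 0
G6 = 1 NAND 0 = 1
G7 = 1 NAND 1 = 0

0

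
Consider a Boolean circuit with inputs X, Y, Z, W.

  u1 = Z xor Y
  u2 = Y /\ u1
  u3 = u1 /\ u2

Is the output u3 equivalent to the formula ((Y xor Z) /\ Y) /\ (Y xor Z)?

u1 = Z xor Y
u2 = Y /\ u1 = Y /\ (Z xor Y)
u3 = u1 /\ u2 = (Z xor Y) /\ (Y /\ (Z xor Y))
At X=0, Y=0, Z=0, W=0: circuit gives 0, formula gives 0.
At X=0, Y=1, Z=0, W=0: circuit gives 1, formula gives 1.
Agrees on all 16 inputs.

Yes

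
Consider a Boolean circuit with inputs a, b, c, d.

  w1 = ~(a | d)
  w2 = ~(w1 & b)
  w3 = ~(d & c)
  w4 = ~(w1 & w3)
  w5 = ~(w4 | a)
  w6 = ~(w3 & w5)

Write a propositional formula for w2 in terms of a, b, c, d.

~((~(a | d)) & b)

w1 = ~(a | d)
w2 = ~(w1 & b) = ~((~(a | d)) & b)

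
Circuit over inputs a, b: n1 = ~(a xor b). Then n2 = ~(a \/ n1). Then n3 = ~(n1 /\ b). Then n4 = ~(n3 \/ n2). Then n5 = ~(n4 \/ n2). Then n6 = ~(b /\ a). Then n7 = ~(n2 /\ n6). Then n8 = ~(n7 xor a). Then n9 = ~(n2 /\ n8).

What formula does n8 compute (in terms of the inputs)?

n1 = ~(a xor b)
n2 = ~(a \/ n1) = ~(a \/ (~(a xor b)))
n6 = ~(b /\ a)
n7 = ~(n2 /\ n6) = ~((~(a \/ (~(a xor b)))) /\ (~(b /\ a)))
n8 = ~(n7 xor a) = ~((~((~(a \/ (~(a xor b)))) /\ (~(b /\ a)))) xor a)

~((~((~(a \/ (~(a xor b)))) /\ (~(b /\ a)))) xor a)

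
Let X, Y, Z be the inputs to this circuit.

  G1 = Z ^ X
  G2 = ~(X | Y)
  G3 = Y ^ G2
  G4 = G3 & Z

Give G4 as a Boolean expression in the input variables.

G2 = ~(X | Y)
G3 = Y ^ G2 = Y ^ (~(X | Y))
G4 = G3 & Z = (Y ^ (~(X | Y))) & Z

(Y ^ (~(X | Y))) & Z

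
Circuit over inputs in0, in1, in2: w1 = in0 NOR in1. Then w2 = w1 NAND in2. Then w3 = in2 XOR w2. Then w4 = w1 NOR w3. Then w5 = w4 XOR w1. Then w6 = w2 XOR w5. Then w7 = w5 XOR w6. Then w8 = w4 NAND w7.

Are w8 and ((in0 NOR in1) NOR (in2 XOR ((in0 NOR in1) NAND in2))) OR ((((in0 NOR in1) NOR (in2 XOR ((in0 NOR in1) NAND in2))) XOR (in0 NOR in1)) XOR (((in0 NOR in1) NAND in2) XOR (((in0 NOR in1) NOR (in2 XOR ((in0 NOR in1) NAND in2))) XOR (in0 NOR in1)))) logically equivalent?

w1 = in0 NOR in1
w2 = w1 NAND in2 = (in0 NOR in1) NAND in2
w3 = in2 XOR w2 = in2 XOR ((in0 NOR in1) NAND in2)
w4 = w1 NOR w3 = (in0 NOR in1) NOR (in2 XOR ((in0 NOR in1) NAND in2))
w5 = w4 XOR w1 = ((in0 NOR in1) NOR (in2 XOR ((in0 NOR in1) NAND in2))) XOR (in0 NOR in1)
w6 = w2 XOR w5 = ((in0 NOR in1) NAND in2) XOR (((in0 NOR in1) NOR (in2 XOR ((in0 NOR in1) NAND in2))) XOR (in0 NOR in1))
w7 = w5 XOR w6 = (((in0 NOR in1) NOR (in2 XOR ((in0 NOR in1) NAND in2))) XOR (in0 NOR in1)) XOR (((in0 NOR in1) NAND in2) XOR (((in0 NOR in1) NOR (in2 XOR ((in0 NOR in1) NAND in2))) XOR (in0 NOR in1)))
w8 = w4 NAND w7 = ((in0 NOR in1) NOR (in2 XOR ((in0 NOR in1) NAND in2))) NAND ((((in0 NOR in1) NOR (in2 XOR ((in0 NOR in1) NAND in2))) XOR (in0 NOR in1)) XOR (((in0 NOR in1) NAND in2) XOR (((in0 NOR in1) NOR (in2 XOR ((in0 NOR in1) NAND in2))) XOR (in0 NOR in1))))
At in0=0, in1=0, in2=1: circuit gives 1, formula gives 0.

No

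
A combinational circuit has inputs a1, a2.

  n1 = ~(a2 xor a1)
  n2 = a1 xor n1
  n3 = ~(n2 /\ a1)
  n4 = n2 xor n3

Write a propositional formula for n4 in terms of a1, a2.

n1 = ~(a2 xor a1)
n2 = a1 xor n1 = a1 xor (~(a2 xor a1))
n3 = ~(n2 /\ a1) = ~((a1 xor (~(a2 xor a1))) /\ a1)
n4 = n2 xor n3 = (a1 xor (~(a2 xor a1))) xor (~((a1 xor (~(a2 xor a1))) /\ a1))

(a1 xor (~(a2 xor a1))) xor (~((a1 xor (~(a2 xor a1))) /\ a1))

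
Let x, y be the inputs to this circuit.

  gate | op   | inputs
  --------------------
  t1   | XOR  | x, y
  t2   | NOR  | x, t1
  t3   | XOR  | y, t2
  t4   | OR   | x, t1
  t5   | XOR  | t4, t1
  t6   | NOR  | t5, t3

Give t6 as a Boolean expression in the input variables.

t1 = x XOR y
t2 = x NOR t1 = x NOR (x XOR y)
t3 = y XOR t2 = y XOR (x NOR (x XOR y))
t4 = x OR t1 = x OR (x XOR y)
t5 = t4 XOR t1 = (x OR (x XOR y)) XOR (x XOR y)
t6 = t5 NOR t3 = ((x OR (x XOR y)) XOR (x XOR y)) NOR (y XOR (x NOR (x XOR y)))

((x OR (x XOR y)) XOR (x XOR y)) NOR (y XOR (x NOR (x XOR y)))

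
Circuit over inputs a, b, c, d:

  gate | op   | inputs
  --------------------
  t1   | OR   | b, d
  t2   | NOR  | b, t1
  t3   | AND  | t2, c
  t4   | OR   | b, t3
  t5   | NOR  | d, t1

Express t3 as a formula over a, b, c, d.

(b NOR (b OR d)) AND c

t1 = b OR d
t2 = b NOR t1 = b NOR (b OR d)
t3 = t2 AND c = (b NOR (b OR d)) AND c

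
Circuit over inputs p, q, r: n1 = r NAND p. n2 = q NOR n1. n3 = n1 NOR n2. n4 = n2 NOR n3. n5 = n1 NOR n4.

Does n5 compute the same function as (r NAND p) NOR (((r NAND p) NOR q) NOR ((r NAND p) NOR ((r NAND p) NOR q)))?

n1 = r NAND p
n2 = q NOR n1 = q NOR (r NAND p)
n3 = n1 NOR n2 = (r NAND p) NOR (q NOR (r NAND p))
n4 = n2 NOR n3 = (q NOR (r NAND p)) NOR ((r NAND p) NOR (q NOR (r NAND p)))
n5 = n1 NOR n4 = (r NAND p) NOR ((q NOR (r NAND p)) NOR ((r NAND p) NOR (q NOR (r NAND p))))
At p=0, q=0, r=0: circuit gives 0, formula gives 0.
At p=1, q=0, r=1: circuit gives 1, formula gives 1.
Agrees on all 8 inputs.

Yes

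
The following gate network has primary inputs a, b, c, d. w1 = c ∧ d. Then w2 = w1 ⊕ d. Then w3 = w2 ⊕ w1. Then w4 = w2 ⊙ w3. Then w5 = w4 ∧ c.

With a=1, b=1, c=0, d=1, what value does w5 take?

0

w1 = 0 ∧ 1 = 0
w2 = 0 ⊕ 1 = 1
w3 = 1 ⊕ 0 = 1
w4 = 1 ⊙ 1 = 1
w5 = 1 ∧ 0 = 0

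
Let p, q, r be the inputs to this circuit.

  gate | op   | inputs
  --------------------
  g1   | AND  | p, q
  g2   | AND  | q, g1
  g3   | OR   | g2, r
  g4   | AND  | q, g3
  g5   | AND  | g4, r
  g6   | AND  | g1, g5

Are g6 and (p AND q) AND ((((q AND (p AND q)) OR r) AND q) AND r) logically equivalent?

Yes

g1 = p AND q
g2 = q AND g1 = q AND (p AND q)
g3 = g2 OR r = (q AND (p AND q)) OR r
g4 = q AND g3 = q AND ((q AND (p AND q)) OR r)
g5 = g4 AND r = (q AND ((q AND (p AND q)) OR r)) AND r
g6 = g1 AND g5 = (p AND q) AND ((q AND ((q AND (p AND q)) OR r)) AND r)
At p=0, q=0, r=0: circuit gives 0, formula gives 0.
At p=1, q=1, r=1: circuit gives 1, formula gives 1.
Agrees on all 8 inputs.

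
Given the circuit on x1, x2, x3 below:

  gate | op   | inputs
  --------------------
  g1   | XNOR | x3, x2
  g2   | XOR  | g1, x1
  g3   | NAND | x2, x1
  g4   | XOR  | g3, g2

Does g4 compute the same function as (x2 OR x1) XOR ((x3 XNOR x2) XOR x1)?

No

g1 = x3 XNOR x2
g2 = g1 XOR x1 = (x3 XNOR x2) XOR x1
g3 = x2 NAND x1
g4 = g3 XOR g2 = (x2 NAND x1) XOR ((x3 XNOR x2) XOR x1)
At x1=0, x2=0, x3=0: circuit gives 0, formula gives 1.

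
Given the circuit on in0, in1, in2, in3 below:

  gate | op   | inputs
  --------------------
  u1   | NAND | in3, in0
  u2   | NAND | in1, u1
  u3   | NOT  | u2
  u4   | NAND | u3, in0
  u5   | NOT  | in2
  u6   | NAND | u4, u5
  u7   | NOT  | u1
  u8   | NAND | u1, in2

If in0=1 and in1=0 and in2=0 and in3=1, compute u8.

1

u1 = 1 NAND 1 = 0
u8 = 0 NAND 0 = 1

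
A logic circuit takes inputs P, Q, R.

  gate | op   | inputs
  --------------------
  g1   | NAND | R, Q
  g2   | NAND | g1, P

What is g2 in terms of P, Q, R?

g1 = R NAND Q
g2 = g1 NAND P = (R NAND Q) NAND P

(R NAND Q) NAND P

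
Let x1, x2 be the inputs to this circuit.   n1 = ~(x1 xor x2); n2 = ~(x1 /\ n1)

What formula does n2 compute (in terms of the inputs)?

n1 = ~(x1 xor x2)
n2 = ~(x1 /\ n1) = ~(x1 /\ (~(x1 xor x2)))

~(x1 /\ (~(x1 xor x2)))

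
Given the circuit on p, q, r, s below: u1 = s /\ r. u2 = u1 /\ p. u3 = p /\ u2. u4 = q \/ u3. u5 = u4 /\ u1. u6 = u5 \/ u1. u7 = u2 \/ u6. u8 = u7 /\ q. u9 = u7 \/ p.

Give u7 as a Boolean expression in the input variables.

u1 = s /\ r
u2 = u1 /\ p = (s /\ r) /\ p
u3 = p /\ u2 = p /\ ((s /\ r) /\ p)
u4 = q \/ u3 = q \/ (p /\ ((s /\ r) /\ p))
u5 = u4 /\ u1 = (q \/ (p /\ ((s /\ r) /\ p))) /\ (s /\ r)
u6 = u5 \/ u1 = ((q \/ (p /\ ((s /\ r) /\ p))) /\ (s /\ r)) \/ (s /\ r)
u7 = u2 \/ u6 = ((s /\ r) /\ p) \/ (((q \/ (p /\ ((s /\ r) /\ p))) /\ (s /\ r)) \/ (s /\ r))

((s /\ r) /\ p) \/ (((q \/ (p /\ ((s /\ r) /\ p))) /\ (s /\ r)) \/ (s /\ r))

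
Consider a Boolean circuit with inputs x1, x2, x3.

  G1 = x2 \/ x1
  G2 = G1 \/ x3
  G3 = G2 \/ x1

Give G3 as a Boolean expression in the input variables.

((x2 \/ x1) \/ x3) \/ x1

G1 = x2 \/ x1
G2 = G1 \/ x3 = (x2 \/ x1) \/ x3
G3 = G2 \/ x1 = ((x2 \/ x1) \/ x3) \/ x1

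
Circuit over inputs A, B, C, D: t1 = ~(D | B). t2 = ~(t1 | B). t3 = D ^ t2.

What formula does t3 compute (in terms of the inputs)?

t1 = ~(D | B)
t2 = ~(t1 | B) = ~((~(D | B)) | B)
t3 = D ^ t2 = D ^ (~((~(D | B)) | B))

D ^ (~((~(D | B)) | B))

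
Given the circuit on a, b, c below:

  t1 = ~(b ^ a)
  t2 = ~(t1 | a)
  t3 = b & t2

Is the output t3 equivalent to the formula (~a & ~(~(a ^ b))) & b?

t1 = ~(b ^ a)
t2 = ~(t1 | a) = ~((~(b ^ a)) | a)
t3 = b & t2 = b & (~((~(b ^ a)) | a))
At a=0, b=0, c=0: circuit gives 0, formula gives 0.
At a=0, b=1, c=0: circuit gives 1, formula gives 1.
Agrees on all 8 inputs.

Yes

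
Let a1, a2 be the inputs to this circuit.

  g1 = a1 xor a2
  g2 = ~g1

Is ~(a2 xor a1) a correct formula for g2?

Yes

g1 = a1 xor a2
g2 = ~g1 = ~(a1 xor a2)
At a1=0, a2=1: circuit gives 0, formula gives 0.
At a1=0, a2=0: circuit gives 1, formula gives 1.
Agrees on all 4 inputs.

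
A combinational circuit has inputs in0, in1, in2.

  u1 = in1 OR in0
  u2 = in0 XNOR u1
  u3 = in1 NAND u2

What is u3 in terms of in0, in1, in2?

u1 = in1 OR in0
u2 = in0 XNOR u1 = in0 XNOR (in1 OR in0)
u3 = in1 NAND u2 = in1 NAND (in0 XNOR (in1 OR in0))

in1 NAND (in0 XNOR (in1 OR in0))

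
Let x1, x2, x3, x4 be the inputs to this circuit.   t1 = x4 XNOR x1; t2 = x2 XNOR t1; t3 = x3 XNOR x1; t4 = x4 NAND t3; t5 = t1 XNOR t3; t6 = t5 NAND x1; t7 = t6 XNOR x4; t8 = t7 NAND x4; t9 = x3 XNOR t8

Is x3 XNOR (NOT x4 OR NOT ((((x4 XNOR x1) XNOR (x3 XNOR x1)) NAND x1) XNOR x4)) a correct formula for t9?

t1 = x4 XNOR x1
t3 = x3 XNOR x1
t5 = t1 XNOR t3 = (x4 XNOR x1) XNOR (x3 XNOR x1)
t6 = t5 NAND x1 = ((x4 XNOR x1) XNOR (x3 XNOR x1)) NAND x1
t7 = t6 XNOR x4 = (((x4 XNOR x1) XNOR (x3 XNOR x1)) NAND x1) XNOR x4
t8 = t7 NAND x4 = ((((x4 XNOR x1) XNOR (x3 XNOR x1)) NAND x1) XNOR x4) NAND x4
t9 = x3 XNOR t8 = x3 XNOR (((((x4 XNOR x1) XNOR (x3 XNOR x1)) NAND x1) XNOR x4) NAND x4)
At x1=0, x2=0, x3=0, x4=0: circuit gives 0, formula gives 0.
At x1=0, x2=0, x3=0, x4=1: circuit gives 1, formula gives 1.
Agrees on all 16 inputs.

Yes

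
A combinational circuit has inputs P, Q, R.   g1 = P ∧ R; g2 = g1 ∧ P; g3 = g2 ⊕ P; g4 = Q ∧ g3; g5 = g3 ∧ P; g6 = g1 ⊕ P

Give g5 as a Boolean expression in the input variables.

(((P ∧ R) ∧ P) ⊕ P) ∧ P

g1 = P ∧ R
g2 = g1 ∧ P = (P ∧ R) ∧ P
g3 = g2 ⊕ P = ((P ∧ R) ∧ P) ⊕ P
g5 = g3 ∧ P = (((P ∧ R) ∧ P) ⊕ P) ∧ P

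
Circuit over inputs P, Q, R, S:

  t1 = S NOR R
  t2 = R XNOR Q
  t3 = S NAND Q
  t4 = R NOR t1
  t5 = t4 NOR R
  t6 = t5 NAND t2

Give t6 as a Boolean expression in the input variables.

t1 = S NOR R
t2 = R XNOR Q
t4 = R NOR t1 = R NOR (S NOR R)
t5 = t4 NOR R = (R NOR (S NOR R)) NOR R
t6 = t5 NAND t2 = ((R NOR (S NOR R)) NOR R) NAND (R XNOR Q)

((R NOR (S NOR R)) NOR R) NAND (R XNOR Q)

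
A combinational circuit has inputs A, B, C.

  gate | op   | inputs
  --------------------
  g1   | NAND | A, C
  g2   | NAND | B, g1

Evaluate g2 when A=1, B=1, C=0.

0

g1 = 1 NAND 0 = 1
g2 = 1 NAND 1 = 0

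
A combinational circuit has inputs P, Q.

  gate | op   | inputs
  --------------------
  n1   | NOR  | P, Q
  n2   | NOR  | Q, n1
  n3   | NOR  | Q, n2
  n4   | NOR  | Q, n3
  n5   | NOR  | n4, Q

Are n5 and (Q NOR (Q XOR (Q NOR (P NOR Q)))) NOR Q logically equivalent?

n1 = P NOR Q
n2 = Q NOR n1 = Q NOR (P NOR Q)
n3 = Q NOR n2 = Q NOR (Q NOR (P NOR Q))
n4 = Q NOR n3 = Q NOR (Q NOR (Q NOR (P NOR Q)))
n5 = n4 NOR Q = (Q NOR (Q NOR (Q NOR (P NOR Q)))) NOR Q
At P=0, Q=0: circuit gives 1, formula gives 0.

No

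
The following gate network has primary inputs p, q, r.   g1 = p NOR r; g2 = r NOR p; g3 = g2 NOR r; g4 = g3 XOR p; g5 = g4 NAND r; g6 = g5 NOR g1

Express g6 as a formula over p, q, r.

((((r NOR p) NOR r) XOR p) NAND r) NOR (p NOR r)

g1 = p NOR r
g2 = r NOR p
g3 = g2 NOR r = (r NOR p) NOR r
g4 = g3 XOR p = ((r NOR p) NOR r) XOR p
g5 = g4 NAND r = (((r NOR p) NOR r) XOR p) NAND r
g6 = g5 NOR g1 = ((((r NOR p) NOR r) XOR p) NAND r) NOR (p NOR r)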